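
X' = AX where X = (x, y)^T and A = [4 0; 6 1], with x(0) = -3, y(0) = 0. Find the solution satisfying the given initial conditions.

Coefficient matrix A = [[4, 0], [6, 1]].
Characteristic polynomial det(A - λI) = λ^2 - 5λ + 4 = 0.
Eigenvalues λ = 1, 4.
For λ=1: (A-λI) row 1 is [3, 0], so an eigenvector is (0, -1).
For λ=4: (A-λI) row 2 is [6, -3], so an eigenvector is (1, 2).
General solution: K_1e^(t)(0,-1) + K_2e^(4t)(1,2).
Applying x(0)=-3, y(0)=0 gives K_1=-6, K_2=-3.

x(t) = -3e^(4t), y(t) = -6e^(4t) + 6e^(t)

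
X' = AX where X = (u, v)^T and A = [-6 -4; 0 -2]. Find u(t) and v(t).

Coefficient matrix A = [[-6, -4], [0, -2]].
Characteristic polynomial det(A - λI) = λ^2 + 8λ + 12 = 0.
Eigenvalues λ = -6, -2.
For λ=-6: (A-λI) row 1 is [0, -4], so an eigenvector is (1, 0).
For λ=-2: (A-λI) row 1 is [-4, -4], so an eigenvector is (1, -1).
General solution: K_1e^(-6t)(1,0) + K_2e^(-2t)(1,-1).

u(t) = K_1e^(-6t) + K_2e^(-2t), v(t) = -K_2e^(-2t)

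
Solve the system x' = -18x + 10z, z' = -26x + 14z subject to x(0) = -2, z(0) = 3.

x(t) = 31e^(-2t)sin(2t) - 2e^(-2t)cos(2t), z(t) = 50e^(-2t)sin(2t) + 3e^(-2t)cos(2t)

Coefficient matrix A = [[-18, 10], [-26, 14]].
Characteristic polynomial det(A - λI) = λ^2 + 4λ + 8 = 0.
Eigenvalues λ = -2 ± 2i (complex conjugate pair).
For λ=-2+2i: an eigenvector is (1,2) - i(2,3) = (1 - 2i, 2 - 3i).
A real fundamental pair from Re and Im of e^((-2+2i)t)v: X_1 = e^(-2t)(cos(2t)·(1,2) + sin(2t)·(2,3)), X_2 = e^(-2t)(sin(2t)·(1,2) - cos(2t)·(2,3)).
General solution: C_1X_1 + C_2X_2.
Applying x(0)=-2, z(0)=3 gives C_1=12, C_2=7.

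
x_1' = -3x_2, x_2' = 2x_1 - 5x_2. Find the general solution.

x_1(t) = 3C_1e^(-2t) - C_2e^(-3t), x_2(t) = 2C_1e^(-2t) - C_2e^(-3t)

Coefficient matrix A = [[0, -3], [2, -5]].
Characteristic polynomial det(A - λI) = λ^2 + 5λ + 6 = 0.
Eigenvalues λ = -2, -3.
For λ=-2: (A-λI) row 1 is [2, -3], so an eigenvector is (3, 2).
For λ=-3: (A-λI) row 1 is [3, -3], so an eigenvector is (-1, -1).
General solution: C_1e^(-2t)(3,2) + C_2e^(-3t)(-1,-1).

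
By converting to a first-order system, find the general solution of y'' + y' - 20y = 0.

Let x_1 = y, x_2 = y'. Then x_1' = x_2 and x_2' = 20x_1 - x_2.
A = [[0,1],[20,-1]]; det(A-λI) = λ^2 + λ - 20.
Eigenvalues λ = 4, -5 with eigenvectors (1,4), (1,-5).

y(t) = C_1e^(4t) + C_2e^(-5t)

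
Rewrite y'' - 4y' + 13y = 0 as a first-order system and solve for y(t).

Let x_1 = y, x_2 = y'. Then x_1' = x_2 and x_2' = -13x_1 + 4x_2.
A = [[0,1],[-13,4]]; det(A-λI) = λ^2 - 4λ + 13.
Eigenvalues λ = 2 ± 3i.

y(t) = K_1e^(2t)cos(3t) + K_2e^(2t)sin(3t)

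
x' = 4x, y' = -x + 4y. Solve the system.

x(t) = K_2e^(4t), y(t) = -K_1e^(4t) - K_2te^(4t) - K_2e^(4t)

Coefficient matrix A = [[4, 0], [-1, 4]].
Characteristic polynomial det(A - λI) = λ^2 - 8λ + 16 = 0.
Single eigenvalue λ = 4 with algebraic multiplicity 2.
Eigenvector v = (0,-1); generalized eigenvector w with (A-λI)w=v is (1,-1).
General solution: e^(4t)[K_1·v + K_2·(t·v + w)].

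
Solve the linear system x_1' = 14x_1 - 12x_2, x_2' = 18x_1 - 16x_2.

Coefficient matrix A = [[14, -12], [18, -16]].
Characteristic polynomial det(A - λI) = λ^2 + 2λ - 8 = 0.
Eigenvalues λ = -4, 2.
For λ=-4: (A-λI) row 1 is [18, -12], so an eigenvector is (2, 3).
For λ=2: (A-λI) row 1 is [12, -12], so an eigenvector is (1, 1).
General solution: c_1e^(-4t)(2,3) + c_2e^(2t)(1,1).

x_1(t) = 2c_1e^(-4t) + c_2e^(2t), x_2(t) = 3c_1e^(-4t) + c_2e^(2t)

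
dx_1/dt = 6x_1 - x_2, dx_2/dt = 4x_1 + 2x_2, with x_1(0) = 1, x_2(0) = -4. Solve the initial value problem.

x_1(t) = 6te^(4t) + e^(4t), x_2(t) = 12te^(4t) - 4e^(4t)

Coefficient matrix A = [[6, -1], [4, 2]].
Characteristic polynomial det(A - λI) = λ^2 - 8λ + 16 = 0.
Single eigenvalue λ = 4 with algebraic multiplicity 2.
Eigenvector v = (1,2); generalized eigenvector w with (A-λI)w=v is (1,1).
General solution: e^(4t)[c_1·v + c_2·(t·v + w)].
Applying x_1(0)=1, x_2(0)=-4 gives c_1=-5, c_2=6.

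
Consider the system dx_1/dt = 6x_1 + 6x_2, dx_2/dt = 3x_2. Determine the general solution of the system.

Coefficient matrix A = [[6, 6], [0, 3]].
Characteristic polynomial det(A - λI) = λ^2 - 9λ + 18 = 0.
Eigenvalues λ = 3, 6.
For λ=3: (A-λI) row 1 is [3, 6], so an eigenvector is (2, -1).
For λ=6: (A-λI) row 1 is [0, 6], so an eigenvector is (-1, 0).
General solution: c_1e^(3t)(2,-1) + c_2e^(6t)(-1,0).

x_1(t) = 2c_1e^(3t) - c_2e^(6t), x_2(t) = -c_1e^(3t)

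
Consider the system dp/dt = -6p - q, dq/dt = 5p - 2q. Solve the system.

p(t) = C_1e^(-4t)cos(t) + C_2e^(-4t)sin(t), q(t) = C_1e^(-4t)sin(t) - 2C_1e^(-4t)cos(t) - 2C_2e^(-4t)sin(t) - C_2e^(-4t)cos(t)

Coefficient matrix A = [[-6, -1], [5, -2]].
Characteristic polynomial det(A - λI) = λ^2 + 8λ + 17 = 0.
Eigenvalues λ = -4 ± i (complex conjugate pair).
For λ=-4+i: an eigenvector is (1,-2) - i(0,1) = (1, -2 - i).
A real fundamental pair from Re and Im of e^((-4+i)t)v: X_1 = e^(-4t)(cos(t)·(1,-2) + sin(t)·(0,1)), X_2 = e^(-4t)(sin(t)·(1,-2) - cos(t)·(0,1)).
General solution: C_1X_1 + C_2X_2.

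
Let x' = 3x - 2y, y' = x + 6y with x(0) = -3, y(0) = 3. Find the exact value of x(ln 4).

A = [[3,-2],[1,6]]; eigenvalues λ = 4, 5.
Eigenvectors: (-2,1) for λ=4, (-1,1) for λ=5.
From the initial condition, c_1 = 0, c_2 = 3.
x(ln 4) = (0)(4^4)(-2) + (3)(4^5)(-1) = -3072.

-3072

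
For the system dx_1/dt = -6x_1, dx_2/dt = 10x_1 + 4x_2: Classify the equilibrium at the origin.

saddle

A = [[-6,0],[10,4]]; det(A-λI) = λ^2 + 2λ - 24.
λ = -6, 4: opposite signs.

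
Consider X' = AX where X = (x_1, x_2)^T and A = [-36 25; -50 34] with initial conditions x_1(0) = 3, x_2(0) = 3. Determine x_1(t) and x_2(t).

x_1(t) = -6e^(-t)sin(5t) + 3e^(-t)cos(5t), x_2(t) = -9e^(-t)sin(5t) + 3e^(-t)cos(5t)

Coefficient matrix A = [[-36, 25], [-50, 34]].
Characteristic polynomial det(A - λI) = λ^2 + 2λ + 26 = 0.
Eigenvalues λ = -1 ± 5i (complex conjugate pair).
For λ=-1+5i: an eigenvector is (2,3) - i(1,1) = (2 - i, 3 - i).
A real fundamental pair from Re and Im of e^((-1+5i)t)v: X_1 = e^(-t)(cos(5t)·(2,3) + sin(5t)·(1,1)), X_2 = e^(-t)(sin(5t)·(2,3) - cos(5t)·(1,1)).
General solution: C_1X_1 + C_2X_2.
Applying x_1(0)=3, x_2(0)=3 gives C_1=0, C_2=-3.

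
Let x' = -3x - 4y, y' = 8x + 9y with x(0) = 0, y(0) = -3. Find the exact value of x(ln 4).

A = [[-3,-4],[8,9]]; eigenvalues λ = 5, 1.
Eigenvectors: (1,-2) for λ=5, (-1,1) for λ=1.
From the initial condition, c_1 = 3, c_2 = 3.
x(ln 4) = (3)(4^5)(1) + (3)(4^1)(-1) = 3060.

3060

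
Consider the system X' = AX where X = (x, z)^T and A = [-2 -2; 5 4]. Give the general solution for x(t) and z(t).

x(t) = -C_1e^(t)sin(t) - C_1e^(t)cos(t) - C_2e^(t)sin(t) + C_2e^(t)cos(t), z(t) = C_1e^(t)sin(t) + 2C_1e^(t)cos(t) + 2C_2e^(t)sin(t) - C_2e^(t)cos(t)

Coefficient matrix A = [[-2, -2], [5, 4]].
Characteristic polynomial det(A - λI) = λ^2 - 2λ + 2 = 0.
Eigenvalues λ = 1 ± i (complex conjugate pair).
For λ=1+i: an eigenvector is (-1,2) - i(-1,1) = (-1 + i, 2 - i).
A real fundamental pair from Re and Im of e^((1+i)t)v: X_1 = e^(t)(cos(t)·(-1,2) + sin(t)·(-1,1)), X_2 = e^(t)(sin(t)·(-1,2) - cos(t)·(-1,1)).
General solution: C_1X_1 + C_2X_2.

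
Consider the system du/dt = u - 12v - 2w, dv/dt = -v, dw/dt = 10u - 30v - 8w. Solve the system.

u(t) = C_1e^(-3t) + 2C_2e^(-4t) - 4C_3e^(-t), v(t) = C_3e^(-t), w(t) = 2C_1e^(-3t) + 5C_2e^(-4t) - 10C_3e^(-t)

Coefficient matrix A = [[1, -12, -2], [0, -1, 0], [10, -30, -8]].
det(A - λI) = 0 gives eigenvalues λ = -3, -4, -1.
For λ=-3: eigenvector (1,0,2).
For λ=-4: eigenvector (2,0,5).
For λ=-1: eigenvector (-4,1,-10).
General solution: C_1e^(-3t)(1,0,2) + C_2e^(-4t)(2,0,5) + C_3e^(-t)(-4,1,-10).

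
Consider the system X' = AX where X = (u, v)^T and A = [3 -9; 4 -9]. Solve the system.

u(t) = 3C_1e^(-3t) + 3C_2te^(-3t) - C_2e^(-3t), v(t) = 2C_1e^(-3t) + 2C_2te^(-3t) - C_2e^(-3t)

Coefficient matrix A = [[3, -9], [4, -9]].
Characteristic polynomial det(A - λI) = λ^2 + 6λ + 9 = 0.
Single eigenvalue λ = -3 with algebraic multiplicity 2.
Eigenvector v = (3,2); generalized eigenvector w with (A-λI)w=v is (-1,-1).
General solution: e^(-3t)[C_1·v + C_2·(t·v + w)].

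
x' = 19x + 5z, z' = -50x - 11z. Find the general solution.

x(t) = C_1e^(4t)sin(5t) - C_2e^(4t)cos(5t), z(t) = -3C_1e^(4t)sin(5t) + C_1e^(4t)cos(5t) + C_2e^(4t)sin(5t) + 3C_2e^(4t)cos(5t)

Coefficient matrix A = [[19, 5], [-50, -11]].
Characteristic polynomial det(A - λI) = λ^2 - 8λ + 41 = 0.
Eigenvalues λ = 4 ± 5i (complex conjugate pair).
For λ=4+5i: an eigenvector is (0,1) - i(1,-3) = (0 - i, 1 + 3i).
A real fundamental pair from Re and Im of e^((4+5i)t)v: X_1 = e^(4t)(cos(5t)·(0,1) + sin(5t)·(1,-3)), X_2 = e^(4t)(sin(5t)·(0,1) - cos(5t)·(1,-3)).
General solution: C_1X_1 + C_2X_2.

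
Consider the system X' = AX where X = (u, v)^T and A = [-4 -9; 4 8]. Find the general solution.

Coefficient matrix A = [[-4, -9], [4, 8]].
Characteristic polynomial det(A - λI) = λ^2 - 4λ + 4 = 0.
Single eigenvalue λ = 2 with algebraic multiplicity 2.
Eigenvector v = (3,-2); generalized eigenvector w with (A-λI)w=v is (-2,1).
General solution: e^(2t)[c_1·v + c_2·(t·v + w)].

u(t) = 3c_1e^(2t) + 3c_2te^(2t) - 2c_2e^(2t), v(t) = -2c_1e^(2t) - 2c_2te^(2t) + c_2e^(2t)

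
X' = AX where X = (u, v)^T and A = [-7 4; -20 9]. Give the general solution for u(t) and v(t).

Coefficient matrix A = [[-7, 4], [-20, 9]].
Characteristic polynomial det(A - λI) = λ^2 - 2λ + 17 = 0.
Eigenvalues λ = 1 ± 4i (complex conjugate pair).
For λ=1+4i: an eigenvector is (-1,-2) - i(0,1) = (-1, -2 - i).
A real fundamental pair from Re and Im of e^((1+4i)t)v: X_1 = e^(t)(cos(4t)·(-1,-2) + sin(4t)·(0,1)), X_2 = e^(t)(sin(4t)·(-1,-2) - cos(4t)·(0,1)).
General solution: C_1X_1 + C_2X_2.

u(t) = -C_1e^(t)cos(4t) - C_2e^(t)sin(4t), v(t) = C_1e^(t)sin(4t) - 2C_1e^(t)cos(4t) - 2C_2e^(t)sin(4t) - C_2e^(t)cos(4t)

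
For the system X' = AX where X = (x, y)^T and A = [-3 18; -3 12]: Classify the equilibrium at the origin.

unstable node

A = [[-3,18],[-3,12]]; det(A-λI) = λ^2 - 9λ + 18.
λ = 6, 3: both positive.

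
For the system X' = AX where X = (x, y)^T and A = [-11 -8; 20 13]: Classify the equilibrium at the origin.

A = [[-11,-8],[20,13]]; det(A-λI) = λ^2 - 2λ + 17.
λ = 1 ± 4i: positive real part.

unstable spiral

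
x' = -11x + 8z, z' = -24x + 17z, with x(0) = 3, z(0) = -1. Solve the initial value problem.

x(t) = -11e^(5t) + 14e^(t), z(t) = -22e^(5t) + 21e^(t)

Coefficient matrix A = [[-11, 8], [-24, 17]].
Characteristic polynomial det(A - λI) = λ^2 - 6λ + 5 = 0.
Eigenvalues λ = 5, 1.
For λ=5: (A-λI) row 1 is [-16, 8], so an eigenvector is (-1, -2).
For λ=1: (A-λI) row 1 is [-12, 8], so an eigenvector is (-2, -3).
General solution: K_1e^(5t)(-1,-2) + K_2e^(t)(-2,-3).
Applying x(0)=3, z(0)=-1 gives K_1=11, K_2=-7.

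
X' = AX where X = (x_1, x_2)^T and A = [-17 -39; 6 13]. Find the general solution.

Coefficient matrix A = [[-17, -39], [6, 13]].
Characteristic polynomial det(A - λI) = λ^2 + 4λ + 13 = 0.
Eigenvalues λ = -2 ± 3i (complex conjugate pair).
For λ=-2+3i: an eigenvector is (2,-1) - i(3,-1) = (2 - 3i, -1 + i).
A real fundamental pair from Re and Im of e^((-2+3i)t)v: X_1 = e^(-2t)(cos(3t)·(2,-1) + sin(3t)·(3,-1)), X_2 = e^(-2t)(sin(3t)·(2,-1) - cos(3t)·(3,-1)).
General solution: c_1X_1 + c_2X_2.

x_1(t) = 3c_1e^(-2t)sin(3t) + 2c_1e^(-2t)cos(3t) + 2c_2e^(-2t)sin(3t) - 3c_2e^(-2t)cos(3t), x_2(t) = -c_1e^(-2t)sin(3t) - c_1e^(-2t)cos(3t) - c_2e^(-2t)sin(3t) + c_2e^(-2t)cos(3t)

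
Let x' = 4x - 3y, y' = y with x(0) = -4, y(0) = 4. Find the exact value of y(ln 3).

12

A = [[4,-3],[0,1]]; eigenvalues λ = 4, 1.
Eigenvectors: (-1,0) for λ=4, (1,1) for λ=1.
From the initial condition, c_1 = 8, c_2 = 4.
y(ln 3) = (8)(3^4)(0) + (4)(3^1)(1) = 12.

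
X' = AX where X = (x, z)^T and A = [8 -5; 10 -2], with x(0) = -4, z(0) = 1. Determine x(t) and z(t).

x(t) = -5e^(3t)sin(5t) - 4e^(3t)cos(5t), z(t) = -9e^(3t)sin(5t) + e^(3t)cos(5t)

Coefficient matrix A = [[8, -5], [10, -2]].
Characteristic polynomial det(A - λI) = λ^2 - 6λ + 34 = 0.
Eigenvalues λ = 3 ± 5i (complex conjugate pair).
For λ=3+5i: an eigenvector is (0,1) - i(-1,-1) = (0 + i, 1 + i).
A real fundamental pair from Re and Im of e^((3+5i)t)v: X_1 = e^(3t)(cos(5t)·(0,1) + sin(5t)·(-1,-1)), X_2 = e^(3t)(sin(5t)·(0,1) - cos(5t)·(-1,-1)).
General solution: K_1X_1 + K_2X_2.
Applying x(0)=-4, z(0)=1 gives K_1=5, K_2=-4.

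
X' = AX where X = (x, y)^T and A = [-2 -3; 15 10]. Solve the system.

x(t) = -C_1e^(4t)sin(3t) + C_2e^(4t)cos(3t), y(t) = 2C_1e^(4t)sin(3t) + C_1e^(4t)cos(3t) + C_2e^(4t)sin(3t) - 2C_2e^(4t)cos(3t)

Coefficient matrix A = [[-2, -3], [15, 10]].
Characteristic polynomial det(A - λI) = λ^2 - 8λ + 25 = 0.
Eigenvalues λ = 4 ± 3i (complex conjugate pair).
For λ=4+3i: an eigenvector is (0,1) - i(-1,2) = (0 + i, 1 - 2i).
A real fundamental pair from Re and Im of e^((4+3i)t)v: X_1 = e^(4t)(cos(3t)·(0,1) + sin(3t)·(-1,2)), X_2 = e^(4t)(sin(3t)·(0,1) - cos(3t)·(-1,2)).
General solution: C_1X_1 + C_2X_2.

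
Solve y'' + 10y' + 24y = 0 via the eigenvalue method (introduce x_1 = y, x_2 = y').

Let x_1 = y, x_2 = y'. Then x_1' = x_2 and x_2' = -24x_1 - 10x_2.
A = [[0,1],[-24,-10]]; det(A-λI) = λ^2 + 10λ + 24.
Eigenvalues λ = -6, -4 with eigenvectors (1,-6), (1,-4).

y(t) = C_1e^(-6t) + C_2e^(-4t)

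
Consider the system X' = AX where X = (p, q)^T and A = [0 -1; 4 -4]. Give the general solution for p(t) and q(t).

p(t) = -C_1e^(-2t) - C_2te^(-2t) - 2C_2e^(-2t), q(t) = -2C_1e^(-2t) - 2C_2te^(-2t) - 3C_2e^(-2t)

Coefficient matrix A = [[0, -1], [4, -4]].
Characteristic polynomial det(A - λI) = λ^2 + 4λ + 4 = 0.
Single eigenvalue λ = -2 with algebraic multiplicity 2.
Eigenvector v = (-1,-2); generalized eigenvector w with (A-λI)w=v is (-2,-3).
General solution: e^(-2t)[C_1·v + C_2·(t·v + w)].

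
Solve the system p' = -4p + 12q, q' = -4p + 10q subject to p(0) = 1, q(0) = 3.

Coefficient matrix A = [[-4, 12], [-4, 10]].
Characteristic polynomial det(A - λI) = λ^2 - 6λ + 8 = 0.
Eigenvalues λ = 2, 4.
For λ=2: (A-λI) row 1 is [-6, 12], so an eigenvector is (2, 1).
For λ=4: (A-λI) row 1 is [-8, 12], so an eigenvector is (3, 2).
General solution: c_1e^(2t)(2,1) + c_2e^(4t)(3,2).
Applying p(0)=1, q(0)=3 gives c_1=-7, c_2=5.

p(t) = 15e^(4t) - 14e^(2t), q(t) = 10e^(4t) - 7e^(2t)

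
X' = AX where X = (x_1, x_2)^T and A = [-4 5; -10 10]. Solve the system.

Coefficient matrix A = [[-4, 5], [-10, 10]].
Characteristic polynomial det(A - λI) = λ^2 - 6λ + 10 = 0.
Eigenvalues λ = 3 ± i (complex conjugate pair).
For λ=3+i: an eigenvector is (-2,-3) - i(-1,-1) = (-2 + i, -3 + i).
A real fundamental pair from Re and Im of e^((3+i)t)v: X_1 = e^(3t)(cos(t)·(-2,-3) + sin(t)·(-1,-1)), X_2 = e^(3t)(sin(t)·(-2,-3) - cos(t)·(-1,-1)).
General solution: K_1X_1 + K_2X_2.

x_1(t) = -K_1e^(3t)sin(t) - 2K_1e^(3t)cos(t) - 2K_2e^(3t)sin(t) + K_2e^(3t)cos(t), x_2(t) = -K_1e^(3t)sin(t) - 3K_1e^(3t)cos(t) - 3K_2e^(3t)sin(t) + K_2e^(3t)cos(t)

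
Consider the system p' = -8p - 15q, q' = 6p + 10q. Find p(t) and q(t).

Coefficient matrix A = [[-8, -15], [6, 10]].
Characteristic polynomial det(A - λI) = λ^2 - 2λ + 10 = 0.
Eigenvalues λ = 1 ± 3i (complex conjugate pair).
For λ=1+3i: an eigenvector is (-1,1) - i(-2,1) = (-1 + 2i, 1 - i).
A real fundamental pair from Re and Im of e^((1+3i)t)v: X_1 = e^(t)(cos(3t)·(-1,1) + sin(3t)·(-2,1)), X_2 = e^(t)(sin(3t)·(-1,1) - cos(3t)·(-2,1)).
General solution: C_1X_1 + C_2X_2.

p(t) = -2C_1e^(t)sin(3t) - C_1e^(t)cos(3t) - C_2e^(t)sin(3t) + 2C_2e^(t)cos(3t), q(t) = C_1e^(t)sin(3t) + C_1e^(t)cos(3t) + C_2e^(t)sin(3t) - C_2e^(t)cos(3t)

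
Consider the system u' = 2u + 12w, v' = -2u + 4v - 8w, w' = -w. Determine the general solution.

u(t) = K_1e^(2t) - 4K_3e^(-t), v(t) = K_1e^(2t) + K_2e^(4t), w(t) = K_3e^(-t)

Coefficient matrix A = [[2, 0, 12], [-2, 4, -8], [0, 0, -1]].
det(A - λI) = 0 gives eigenvalues λ = 2, 4, -1.
For λ=2: eigenvector (1,1,0).
For λ=4: eigenvector (0,1,0).
For λ=-1: eigenvector (-4,0,1).
General solution: K_1e^(2t)(1,1,0) + K_2e^(4t)(0,1,0) + K_3e^(-t)(-4,0,1).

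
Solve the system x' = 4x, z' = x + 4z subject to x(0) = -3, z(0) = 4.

Coefficient matrix A = [[4, 0], [1, 4]].
Characteristic polynomial det(A - λI) = λ^2 - 8λ + 16 = 0.
Single eigenvalue λ = 4 with algebraic multiplicity 2.
Eigenvector v = (0,1); generalized eigenvector w with (A-λI)w=v is (1,-3).
General solution: e^(4t)[C_1·v + C_2·(t·v + w)].
Applying x(0)=-3, z(0)=4 gives C_1=-5, C_2=-3.

x(t) = -3e^(4t), z(t) = -3te^(4t) + 4e^(4t)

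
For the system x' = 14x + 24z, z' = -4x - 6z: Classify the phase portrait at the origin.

A = [[14,24],[-4,-6]]; det(A-λI) = λ^2 - 8λ + 12.
λ = 6, 2: both positive.

unstable node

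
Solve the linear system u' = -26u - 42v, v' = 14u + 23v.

u(t) = 3K_1e^(2t) + 2K_2e^(-5t), v(t) = -2K_1e^(2t) - K_2e^(-5t)

Coefficient matrix A = [[-26, -42], [14, 23]].
Characteristic polynomial det(A - λI) = λ^2 + 3λ - 10 = 0.
Eigenvalues λ = 2, -5.
For λ=2: (A-λI) row 1 is [-28, -42], so an eigenvector is (3, -2).
For λ=-5: (A-λI) row 1 is [-21, -42], so an eigenvector is (2, -1).
General solution: K_1e^(2t)(3,-2) + K_2e^(-5t)(2,-1).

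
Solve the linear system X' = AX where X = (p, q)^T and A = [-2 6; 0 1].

p(t) = 2K_1e^(t) + K_2e^(-2t), q(t) = K_1e^(t)

Coefficient matrix A = [[-2, 6], [0, 1]].
Characteristic polynomial det(A - λI) = λ^2 + λ - 2 = 0.
Eigenvalues λ = 1, -2.
For λ=1: (A-λI) row 1 is [-3, 6], so an eigenvector is (2, 1).
For λ=-2: (A-λI) row 1 is [0, 6], so an eigenvector is (1, 0).
General solution: K_1e^(t)(2,1) + K_2e^(-2t)(1,0).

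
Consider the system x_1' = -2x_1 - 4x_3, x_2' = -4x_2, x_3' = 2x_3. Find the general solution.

Coefficient matrix A = [[-2, 0, -4], [0, -4, 0], [0, 0, 2]].
det(A - λI) = 0 gives eigenvalues λ = -2, 2, -4.
For λ=-2: eigenvector (1,0,0).
For λ=2: eigenvector (-1,0,1).
For λ=-4: eigenvector (0,1,0).
General solution: K_1e^(-2t)(1,0,0) + K_2e^(2t)(-1,0,1) + K_3e^(-4t)(0,1,0).

x_1(t) = K_1e^(-2t) - K_2e^(2t), x_2(t) = K_3e^(-4t), x_3(t) = K_2e^(2t)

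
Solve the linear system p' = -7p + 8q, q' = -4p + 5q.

Coefficient matrix A = [[-7, 8], [-4, 5]].
Characteristic polynomial det(A - λI) = λ^2 + 2λ - 3 = 0.
Eigenvalues λ = 1, -3.
For λ=1: (A-λI) row 1 is [-8, 8], so an eigenvector is (-1, -1).
For λ=-3: (A-λI) row 1 is [-4, 8], so an eigenvector is (2, 1).
General solution: C_1e^(t)(-1,-1) + C_2e^(-3t)(2,1).

p(t) = -C_1e^(t) + 2C_2e^(-3t), q(t) = -C_1e^(t) + C_2e^(-3t)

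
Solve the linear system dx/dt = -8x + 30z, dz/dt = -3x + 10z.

Coefficient matrix A = [[-8, 30], [-3, 10]].
Characteristic polynomial det(A - λI) = λ^2 - 2λ + 10 = 0.
Eigenvalues λ = 1 ± 3i (complex conjugate pair).
For λ=1+3i: an eigenvector is (-1,0) - i(3,1) = (-1 - 3i, 0 - i).
A real fundamental pair from Re and Im of e^((1+3i)t)v: X_1 = e^(t)(cos(3t)·(-1,0) + sin(3t)·(3,1)), X_2 = e^(t)(sin(3t)·(-1,0) - cos(3t)·(3,1)).
General solution: C_1X_1 + C_2X_2.

x(t) = 3C_1e^(t)sin(3t) - C_1e^(t)cos(3t) - C_2e^(t)sin(3t) - 3C_2e^(t)cos(3t), z(t) = C_1e^(t)sin(3t) - C_2e^(t)cos(3t)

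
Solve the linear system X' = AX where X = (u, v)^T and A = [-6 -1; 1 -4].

Coefficient matrix A = [[-6, -1], [1, -4]].
Characteristic polynomial det(A - λI) = λ^2 + 10λ + 25 = 0.
Single eigenvalue λ = -5 with algebraic multiplicity 2.
Eigenvector v = (-1,1); generalized eigenvector w with (A-λI)w=v is (-2,3).
General solution: e^(-5t)[C_1·v + C_2·(t·v + w)].

u(t) = -C_1e^(-5t) - C_2te^(-5t) - 2C_2e^(-5t), v(t) = C_1e^(-5t) + C_2te^(-5t) + 3C_2e^(-5t)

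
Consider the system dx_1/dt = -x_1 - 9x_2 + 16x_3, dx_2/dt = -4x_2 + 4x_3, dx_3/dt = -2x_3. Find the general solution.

Coefficient matrix A = [[-1, -9, 16], [0, -4, 4], [0, 0, -2]].
det(A - λI) = 0 gives eigenvalues λ = -1, -4, -2.
For λ=-1: eigenvector (1,0,0).
For λ=-4: eigenvector (3,1,0).
For λ=-2: eigenvector (2,2,1).
General solution: K_1e^(-t)(1,0,0) + K_2e^(-4t)(3,1,0) + K_3e^(-2t)(2,2,1).

x_1(t) = K_1e^(-t) + 3K_2e^(-4t) + 2K_3e^(-2t), x_2(t) = K_2e^(-4t) + 2K_3e^(-2t), x_3(t) = K_3e^(-2t)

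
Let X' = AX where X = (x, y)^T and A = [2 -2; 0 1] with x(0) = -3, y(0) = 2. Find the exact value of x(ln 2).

A = [[2,-2],[0,1]]; eigenvalues λ = 2, 1.
Eigenvectors: (1,0) for λ=2, (2,1) for λ=1.
From the initial condition, c_1 = -7, c_2 = 2.
x(ln 2) = (-7)(2^2)(1) + (2)(2^1)(2) = -20.

-20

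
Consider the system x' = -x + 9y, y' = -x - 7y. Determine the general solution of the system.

x(t) = 3c_1e^(-4t) + 3c_2te^(-4t) - 2c_2e^(-4t), y(t) = -c_1e^(-4t) - c_2te^(-4t) + c_2e^(-4t)

Coefficient matrix A = [[-1, 9], [-1, -7]].
Characteristic polynomial det(A - λI) = λ^2 + 8λ + 16 = 0.
Single eigenvalue λ = -4 with algebraic multiplicity 2.
Eigenvector v = (3,-1); generalized eigenvector w with (A-λI)w=v is (-2,1).
General solution: e^(-4t)[c_1·v + c_2·(t·v + w)].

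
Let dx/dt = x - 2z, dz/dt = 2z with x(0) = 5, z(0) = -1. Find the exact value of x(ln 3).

27

A = [[1,-2],[0,2]]; eigenvalues λ = 2, 1.
Eigenvectors: (-2,1) for λ=2, (1,0) for λ=1.
From the initial condition, c_1 = -1, c_2 = 3.
x(ln 3) = (-1)(3^2)(-2) + (3)(3^1)(1) = 27.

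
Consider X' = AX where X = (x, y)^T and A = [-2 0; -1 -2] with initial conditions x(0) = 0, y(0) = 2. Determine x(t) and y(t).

x(t) = 0, y(t) = 2e^(-2t)

Coefficient matrix A = [[-2, 0], [-1, -2]].
Characteristic polynomial det(A - λI) = λ^2 + 4λ + 4 = 0.
Single eigenvalue λ = -2 with algebraic multiplicity 2.
Eigenvector v = (0,1); generalized eigenvector w with (A-λI)w=v is (-1,-2).
General solution: e^(-2t)[c_1·v + c_2·(t·v + w)].
Applying x(0)=0, y(0)=2 gives c_1=2, c_2=0.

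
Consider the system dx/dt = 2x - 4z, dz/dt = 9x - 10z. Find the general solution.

Coefficient matrix A = [[2, -4], [9, -10]].
Characteristic polynomial det(A - λI) = λ^2 + 8λ + 16 = 0.
Single eigenvalue λ = -4 with algebraic multiplicity 2.
Eigenvector v = (-2,-3); generalized eigenvector w with (A-λI)w=v is (-1,-1).
General solution: e^(-4t)[C_1·v + C_2·(t·v + w)].

x(t) = -2C_1e^(-4t) - 2C_2te^(-4t) - C_2e^(-4t), z(t) = -3C_1e^(-4t) - 3C_2te^(-4t) - C_2e^(-4t)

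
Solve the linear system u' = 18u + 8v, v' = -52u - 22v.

Coefficient matrix A = [[18, 8], [-52, -22]].
Characteristic polynomial det(A - λI) = λ^2 + 4λ + 20 = 0.
Eigenvalues λ = -2 ± 4i (complex conjugate pair).
For λ=-2+4i: an eigenvector is (-1,3) - i(1,-2) = (-1 - i, 3 + 2i).
A real fundamental pair from Re and Im of e^((-2+4i)t)v: X_1 = e^(-2t)(cos(4t)·(-1,3) + sin(4t)·(1,-2)), X_2 = e^(-2t)(sin(4t)·(-1,3) - cos(4t)·(1,-2)).
General solution: c_1X_1 + c_2X_2.

u(t) = c_1e^(-2t)sin(4t) - c_1e^(-2t)cos(4t) - c_2e^(-2t)sin(4t) - c_2e^(-2t)cos(4t), v(t) = -2c_1e^(-2t)sin(4t) + 3c_1e^(-2t)cos(4t) + 3c_2e^(-2t)sin(4t) + 2c_2e^(-2t)cos(4t)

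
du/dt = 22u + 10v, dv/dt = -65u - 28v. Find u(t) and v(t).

u(t) = K_1e^(-3t)sin(5t) + K_1e^(-3t)cos(5t) + K_2e^(-3t)sin(5t) - K_2e^(-3t)cos(5t), v(t) = -3K_1e^(-3t)sin(5t) - 2K_1e^(-3t)cos(5t) - 2K_2e^(-3t)sin(5t) + 3K_2e^(-3t)cos(5t)

Coefficient matrix A = [[22, 10], [-65, -28]].
Characteristic polynomial det(A - λI) = λ^2 + 6λ + 34 = 0.
Eigenvalues λ = -3 ± 5i (complex conjugate pair).
For λ=-3+5i: an eigenvector is (1,-2) - i(1,-3) = (1 - i, -2 + 3i).
A real fundamental pair from Re and Im of e^((-3+5i)t)v: X_1 = e^(-3t)(cos(5t)·(1,-2) + sin(5t)·(1,-3)), X_2 = e^(-3t)(sin(5t)·(1,-2) - cos(5t)·(1,-3)).
General solution: K_1X_1 + K_2X_2.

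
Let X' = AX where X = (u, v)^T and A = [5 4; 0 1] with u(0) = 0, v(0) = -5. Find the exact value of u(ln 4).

A = [[5,4],[0,1]]; eigenvalues λ = 1, 5.
Eigenvectors: (-1,1) for λ=1, (-1,0) for λ=5.
From the initial condition, c_1 = -5, c_2 = 5.
u(ln 4) = (-5)(4^1)(-1) + (5)(4^5)(-1) = -5100.

-5100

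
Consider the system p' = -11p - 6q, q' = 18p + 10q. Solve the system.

Coefficient matrix A = [[-11, -6], [18, 10]].
Characteristic polynomial det(A - λI) = λ^2 + λ - 2 = 0.
Eigenvalues λ = -2, 1.
For λ=-2: (A-λI) row 1 is [-9, -6], so an eigenvector is (-2, 3).
For λ=1: (A-λI) row 1 is [-12, -6], so an eigenvector is (1, -2).
General solution: c_1e^(-2t)(-2,3) + c_2e^(t)(1,-2).

p(t) = -2c_1e^(-2t) + c_2e^(t), q(t) = 3c_1e^(-2t) - 2c_2e^(t)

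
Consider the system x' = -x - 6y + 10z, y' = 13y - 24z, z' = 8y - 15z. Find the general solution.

x(t) = C_1e^(-t) - C_2e^(t) + C_3e^(-3t), y(t) = 2C_2e^(t) - 3C_3e^(-3t), z(t) = C_2e^(t) - 2C_3e^(-3t)

Coefficient matrix A = [[-1, -6, 10], [0, 13, -24], [0, 8, -15]].
det(A - λI) = 0 gives eigenvalues λ = -1, 1, -3.
For λ=-1: eigenvector (1,0,0).
For λ=1: eigenvector (-1,2,1).
For λ=-3: eigenvector (1,-3,-2).
General solution: C_1e^(-t)(1,0,0) + C_2e^(t)(-1,2,1) + C_3e^(-3t)(1,-3,-2).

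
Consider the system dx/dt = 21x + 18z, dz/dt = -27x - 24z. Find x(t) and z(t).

x(t) = -C_1e^(3t) - 2C_2e^(-6t), z(t) = C_1e^(3t) + 3C_2e^(-6t)

Coefficient matrix A = [[21, 18], [-27, -24]].
Characteristic polynomial det(A - λI) = λ^2 + 3λ - 18 = 0.
Eigenvalues λ = 3, -6.
For λ=3: (A-λI) row 1 is [18, 18], so an eigenvector is (-1, 1).
For λ=-6: (A-λI) row 1 is [27, 18], so an eigenvector is (-2, 3).
General solution: C_1e^(3t)(-1,1) + C_2e^(-6t)(-2,3).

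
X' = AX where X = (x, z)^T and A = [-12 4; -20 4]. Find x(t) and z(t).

Coefficient matrix A = [[-12, 4], [-20, 4]].
Characteristic polynomial det(A - λI) = λ^2 + 8λ + 32 = 0.
Eigenvalues λ = -4 ± 4i (complex conjugate pair).
For λ=-4+4i: an eigenvector is (0,1) - i(1,2) = (0 - i, 1 - 2i).
A real fundamental pair from Re and Im of e^((-4+4i)t)v: X_1 = e^(-4t)(cos(4t)·(0,1) + sin(4t)·(1,2)), X_2 = e^(-4t)(sin(4t)·(0,1) - cos(4t)·(1,2)).
General solution: c_1X_1 + c_2X_2.

x(t) = c_1e^(-4t)sin(4t) - c_2e^(-4t)cos(4t), z(t) = 2c_1e^(-4t)sin(4t) + c_1e^(-4t)cos(4t) + c_2e^(-4t)sin(4t) - 2c_2e^(-4t)cos(4t)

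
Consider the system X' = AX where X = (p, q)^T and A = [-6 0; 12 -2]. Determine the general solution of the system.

p(t) = -c_1e^(-6t), q(t) = 3c_1e^(-6t) + c_2e^(-2t)

Coefficient matrix A = [[-6, 0], [12, -2]].
Characteristic polynomial det(A - λI) = λ^2 + 8λ + 12 = 0.
Eigenvalues λ = -6, -2.
For λ=-6: (A-λI) row 2 is [12, 4], so an eigenvector is (-1, 3).
For λ=-2: (A-λI) row 1 is [-4, 0], so an eigenvector is (0, 1).
General solution: c_1e^(-6t)(-1,3) + c_2e^(-2t)(0,1).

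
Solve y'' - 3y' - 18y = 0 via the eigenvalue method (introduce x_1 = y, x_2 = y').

Let x_1 = y, x_2 = y'. Then x_1' = x_2 and x_2' = 18x_1 + 3x_2.
A = [[0,1],[18,3]]; det(A-λI) = λ^2 - 3λ - 18.
Eigenvalues λ = 6, -3 with eigenvectors (1,6), (1,-3).

y(t) = c_1e^(6t) + c_2e^(-3t)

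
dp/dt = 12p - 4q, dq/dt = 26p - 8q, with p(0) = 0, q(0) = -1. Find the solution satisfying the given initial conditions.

Coefficient matrix A = [[12, -4], [26, -8]].
Characteristic polynomial det(A - λI) = λ^2 - 4λ + 8 = 0.
Eigenvalues λ = 2 ± 2i (complex conjugate pair).
For λ=2+2i: an eigenvector is (-1,-3) - i(1,2) = (-1 - i, -3 - 2i).
A real fundamental pair from Re and Im of e^((2+2i)t)v: X_1 = e^(2t)(cos(2t)·(-1,-3) + sin(2t)·(1,2)), X_2 = e^(2t)(sin(2t)·(-1,-3) - cos(2t)·(1,2)).
General solution: C_1X_1 + C_2X_2.
Applying p(0)=0, q(0)=-1 gives C_1=1, C_2=-1.

p(t) = 2e^(2t)sin(2t), q(t) = 5e^(2t)sin(2t) - e^(2t)cos(2t)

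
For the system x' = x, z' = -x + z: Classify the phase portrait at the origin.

unstable improper node

A = [[1,0],[-1,1]]; det(A-λI) = λ^2 - 2λ + 1.
repeated λ = 1 with a single eigenvector.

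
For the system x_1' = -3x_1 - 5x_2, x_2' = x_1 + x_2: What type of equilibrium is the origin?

stable spiral

A = [[-3,-5],[1,1]]; det(A-λI) = λ^2 + 2λ + 2.
λ = -1 ± i: negative real part.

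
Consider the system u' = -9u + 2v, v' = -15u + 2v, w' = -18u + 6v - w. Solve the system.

Coefficient matrix A = [[-9, 2, 0], [-15, 2, 0], [-18, 6, -1]].
det(A - λI) = 0 gives eigenvalues λ = -4, -3, -1.
For λ=-4: eigenvector (-2,-5,-2).
For λ=-3: eigenvector (1,3,0).
For λ=-1: eigenvector (0,0,1).
General solution: c_1e^(-4t)(-2,-5,-2) + c_2e^(-3t)(1,3,0) + c_3e^(-t)(0,0,1).

u(t) = -2c_1e^(-4t) + c_2e^(-3t), v(t) = -5c_1e^(-4t) + 3c_2e^(-3t), w(t) = -2c_1e^(-4t) + c_3e^(-t)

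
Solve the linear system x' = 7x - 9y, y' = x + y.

x(t) = -3C_1e^(4t) - 3C_2te^(4t) + 2C_2e^(4t), y(t) = -C_1e^(4t) - C_2te^(4t) + C_2e^(4t)

Coefficient matrix A = [[7, -9], [1, 1]].
Characteristic polynomial det(A - λI) = λ^2 - 8λ + 16 = 0.
Single eigenvalue λ = 4 with algebraic multiplicity 2.
Eigenvector v = (-3,-1); generalized eigenvector w with (A-λI)w=v is (2,1).
General solution: e^(4t)[C_1·v + C_2·(t·v + w)].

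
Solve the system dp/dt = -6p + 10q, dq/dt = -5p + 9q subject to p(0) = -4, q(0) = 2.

p(t) = 8e^(4t) - 12e^(-t), q(t) = 8e^(4t) - 6e^(-t)

Coefficient matrix A = [[-6, 10], [-5, 9]].
Characteristic polynomial det(A - λI) = λ^2 - 3λ - 4 = 0.
Eigenvalues λ = -1, 4.
For λ=-1: (A-λI) row 1 is [-5, 10], so an eigenvector is (-2, -1).
For λ=4: (A-λI) row 1 is [-10, 10], so an eigenvector is (1, 1).
General solution: C_1e^(-t)(-2,-1) + C_2e^(4t)(1,1).
Applying p(0)=-4, q(0)=2 gives C_1=6, C_2=8.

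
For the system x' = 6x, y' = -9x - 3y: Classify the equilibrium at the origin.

A = [[6,0],[-9,-3]]; det(A-λI) = λ^2 - 3λ - 18.
λ = -3, 6: opposite signs.

saddle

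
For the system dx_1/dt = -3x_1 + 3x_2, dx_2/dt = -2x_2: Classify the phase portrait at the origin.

A = [[-3,3],[0,-2]]; det(A-λI) = λ^2 + 5λ + 6.
λ = -3, -2: both negative.

stable node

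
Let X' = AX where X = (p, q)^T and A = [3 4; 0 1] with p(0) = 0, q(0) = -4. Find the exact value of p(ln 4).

-480

A = [[3,4],[0,1]]; eigenvalues λ = 1, 3.
Eigenvectors: (2,-1) for λ=1, (1,0) for λ=3.
From the initial condition, c_1 = 4, c_2 = -8.
p(ln 4) = (4)(4^1)(2) + (-8)(4^3)(1) = -480.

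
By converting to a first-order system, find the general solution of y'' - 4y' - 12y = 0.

Let x_1 = y, x_2 = y'. Then x_1' = x_2 and x_2' = 12x_1 + 4x_2.
A = [[0,1],[12,4]]; det(A-λI) = λ^2 - 4λ - 12.
Eigenvalues λ = -2, 6 with eigenvectors (1,-2), (1,6).

y(t) = C_1e^(-2t) + C_2e^(6t)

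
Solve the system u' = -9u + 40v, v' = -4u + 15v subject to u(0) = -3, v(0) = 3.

u(t) = 39e^(3t)sin(4t) - 3e^(3t)cos(4t), v(t) = 12e^(3t)sin(4t) + 3e^(3t)cos(4t)

Coefficient matrix A = [[-9, 40], [-4, 15]].
Characteristic polynomial det(A - λI) = λ^2 - 6λ + 25 = 0.
Eigenvalues λ = 3 ± 4i (complex conjugate pair).
For λ=3+4i: an eigenvector is (1,0) - i(-3,-1) = (1 + 3i, 0 + i).
A real fundamental pair from Re and Im of e^((3+4i)t)v: X_1 = e^(3t)(cos(4t)·(1,0) + sin(4t)·(-3,-1)), X_2 = e^(3t)(sin(4t)·(1,0) - cos(4t)·(-3,-1)).
General solution: C_1X_1 + C_2X_2.
Applying u(0)=-3, v(0)=3 gives C_1=-12, C_2=3.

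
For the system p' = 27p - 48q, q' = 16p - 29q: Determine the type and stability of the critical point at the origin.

A = [[27,-48],[16,-29]]; det(A-λI) = λ^2 + 2λ - 15.
λ = 3, -5: opposite signs.

saddle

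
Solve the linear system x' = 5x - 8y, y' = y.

x(t) = C_1e^(5t) - 2C_2e^(t), y(t) = -C_2e^(t)

Coefficient matrix A = [[5, -8], [0, 1]].
Characteristic polynomial det(A - λI) = λ^2 - 6λ + 5 = 0.
Eigenvalues λ = 5, 1.
For λ=5: (A-λI) row 1 is [0, -8], so an eigenvector is (1, 0).
For λ=1: (A-λI) row 1 is [4, -8], so an eigenvector is (-2, -1).
General solution: C_1e^(5t)(1,0) + C_2e^(t)(-2,-1).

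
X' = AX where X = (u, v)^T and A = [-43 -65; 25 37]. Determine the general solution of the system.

u(t) = 3K_1e^(-3t)sin(5t) - 2K_1e^(-3t)cos(5t) - 2K_2e^(-3t)sin(5t) - 3K_2e^(-3t)cos(5t), v(t) = -2K_1e^(-3t)sin(5t) + K_1e^(-3t)cos(5t) + K_2e^(-3t)sin(5t) + 2K_2e^(-3t)cos(5t)

Coefficient matrix A = [[-43, -65], [25, 37]].
Characteristic polynomial det(A - λI) = λ^2 + 6λ + 34 = 0.
Eigenvalues λ = -3 ± 5i (complex conjugate pair).
For λ=-3+5i: an eigenvector is (-2,1) - i(3,-2) = (-2 - 3i, 1 + 2i).
A real fundamental pair from Re and Im of e^((-3+5i)t)v: X_1 = e^(-3t)(cos(5t)·(-2,1) + sin(5t)·(3,-2)), X_2 = e^(-3t)(sin(5t)·(-2,1) - cos(5t)·(3,-2)).
General solution: K_1X_1 + K_2X_2.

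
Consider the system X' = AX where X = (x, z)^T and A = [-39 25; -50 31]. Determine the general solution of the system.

x(t) = -K_1e^(-4t)sin(5t) - 2K_1e^(-4t)cos(5t) - 2K_2e^(-4t)sin(5t) + K_2e^(-4t)cos(5t), z(t) = -K_1e^(-4t)sin(5t) - 3K_1e^(-4t)cos(5t) - 3K_2e^(-4t)sin(5t) + K_2e^(-4t)cos(5t)

Coefficient matrix A = [[-39, 25], [-50, 31]].
Characteristic polynomial det(A - λI) = λ^2 + 8λ + 41 = 0.
Eigenvalues λ = -4 ± 5i (complex conjugate pair).
For λ=-4+5i: an eigenvector is (-2,-3) - i(-1,-1) = (-2 + i, -3 + i).
A real fundamental pair from Re and Im of e^((-4+5i)t)v: X_1 = e^(-4t)(cos(5t)·(-2,-3) + sin(5t)·(-1,-1)), X_2 = e^(-4t)(sin(5t)·(-2,-3) - cos(5t)·(-1,-1)).
General solution: K_1X_1 + K_2X_2.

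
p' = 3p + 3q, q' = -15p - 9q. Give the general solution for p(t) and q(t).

p(t) = c_1e^(-3t)cos(3t) + c_2e^(-3t)sin(3t), q(t) = -c_1e^(-3t)sin(3t) - 2c_1e^(-3t)cos(3t) - 2c_2e^(-3t)sin(3t) + c_2e^(-3t)cos(3t)

Coefficient matrix A = [[3, 3], [-15, -9]].
Characteristic polynomial det(A - λI) = λ^2 + 6λ + 18 = 0.
Eigenvalues λ = -3 ± 3i (complex conjugate pair).
For λ=-3+3i: an eigenvector is (1,-2) - i(0,-1) = (1, -2 + i).
A real fundamental pair from Re and Im of e^((-3+3i)t)v: X_1 = e^(-3t)(cos(3t)·(1,-2) + sin(3t)·(0,-1)), X_2 = e^(-3t)(sin(3t)·(1,-2) - cos(3t)·(0,-1)).
General solution: c_1X_1 + c_2X_2.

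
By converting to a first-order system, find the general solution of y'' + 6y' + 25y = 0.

Let x_1 = y, x_2 = y'. Then x_1' = x_2 and x_2' = -25x_1 - 6x_2.
A = [[0,1],[-25,-6]]; det(A-λI) = λ^2 + 6λ + 25.
Eigenvalues λ = -3 ± 4i.

y(t) = c_1e^(-3t)cos(4t) + c_2e^(-3t)sin(4t)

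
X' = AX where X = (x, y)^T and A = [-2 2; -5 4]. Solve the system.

x(t) = c_1e^(t)sin(t) - c_1e^(t)cos(t) - c_2e^(t)sin(t) - c_2e^(t)cos(t), y(t) = 2c_1e^(t)sin(t) - c_1e^(t)cos(t) - c_2e^(t)sin(t) - 2c_2e^(t)cos(t)

Coefficient matrix A = [[-2, 2], [-5, 4]].
Characteristic polynomial det(A - λI) = λ^2 - 2λ + 2 = 0.
Eigenvalues λ = 1 ± i (complex conjugate pair).
For λ=1+i: an eigenvector is (-1,-1) - i(1,2) = (-1 - i, -1 - 2i).
A real fundamental pair from Re and Im of e^((1+i)t)v: X_1 = e^(t)(cos(t)·(-1,-1) + sin(t)·(1,2)), X_2 = e^(t)(sin(t)·(-1,-1) - cos(t)·(1,2)).
General solution: c_1X_1 + c_2X_2.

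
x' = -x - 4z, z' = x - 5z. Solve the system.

Coefficient matrix A = [[-1, -4], [1, -5]].
Characteristic polynomial det(A - λI) = λ^2 + 6λ + 9 = 0.
Single eigenvalue λ = -3 with algebraic multiplicity 2.
Eigenvector v = (-2,-1); generalized eigenvector w with (A-λI)w=v is (-3,-1).
General solution: e^(-3t)[K_1·v + K_2·(t·v + w)].

x(t) = -2K_1e^(-3t) - 2K_2te^(-3t) - 3K_2e^(-3t), z(t) = -K_1e^(-3t) - K_2te^(-3t) - K_2e^(-3t)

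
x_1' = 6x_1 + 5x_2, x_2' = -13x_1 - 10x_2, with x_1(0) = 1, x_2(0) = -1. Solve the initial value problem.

x_1(t) = 3e^(-2t)sin(t) + e^(-2t)cos(t), x_2(t) = -5e^(-2t)sin(t) - e^(-2t)cos(t)

Coefficient matrix A = [[6, 5], [-13, -10]].
Characteristic polynomial det(A - λI) = λ^2 + 4λ + 5 = 0.
Eigenvalues λ = -2 ± i (complex conjugate pair).
For λ=-2+i: an eigenvector is (-2,3) - i(-1,2) = (-2 + i, 3 - 2i).
A real fundamental pair from Re and Im of e^((-2+i)t)v: X_1 = e^(-2t)(cos(t)·(-2,3) + sin(t)·(-1,2)), X_2 = e^(-2t)(sin(t)·(-2,3) - cos(t)·(-1,2)).
General solution: C_1X_1 + C_2X_2.
Applying x_1(0)=1, x_2(0)=-1 gives C_1=-1, C_2=-1.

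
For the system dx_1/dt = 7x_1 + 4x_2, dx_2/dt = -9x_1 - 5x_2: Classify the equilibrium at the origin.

A = [[7,4],[-9,-5]]; det(A-λI) = λ^2 - 2λ + 1.
repeated λ = 1 with a single eigenvector.

unstable improper node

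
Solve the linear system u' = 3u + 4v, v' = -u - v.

Coefficient matrix A = [[3, 4], [-1, -1]].
Characteristic polynomial det(A - λI) = λ^2 - 2λ + 1 = 0.
Single eigenvalue λ = 1 with algebraic multiplicity 2.
Eigenvector v = (-2,1); generalized eigenvector w with (A-λI)w=v is (-3,1).
General solution: e^(t)[c_1·v + c_2·(t·v + w)].

u(t) = -2c_1e^(t) - 2c_2te^(t) - 3c_2e^(t), v(t) = c_1e^(t) + c_2te^(t) + c_2e^(t)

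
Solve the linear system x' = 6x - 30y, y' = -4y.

x(t) = -C_1e^(6t) + 3C_2e^(-4t), y(t) = C_2e^(-4t)

Coefficient matrix A = [[6, -30], [0, -4]].
Characteristic polynomial det(A - λI) = λ^2 - 2λ - 24 = 0.
Eigenvalues λ = 6, -4.
For λ=6: (A-λI) row 1 is [0, -30], so an eigenvector is (-1, 0).
For λ=-4: (A-λI) row 1 is [10, -30], so an eigenvector is (3, 1).
General solution: C_1e^(6t)(-1,0) + C_2e^(-4t)(3,1).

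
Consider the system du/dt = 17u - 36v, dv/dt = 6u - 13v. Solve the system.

u(t) = 2C_1e^(-t) + 3C_2e^(5t), v(t) = C_1e^(-t) + C_2e^(5t)

Coefficient matrix A = [[17, -36], [6, -13]].
Characteristic polynomial det(A - λI) = λ^2 - 4λ - 5 = 0.
Eigenvalues λ = -1, 5.
For λ=-1: (A-λI) row 1 is [18, -36], so an eigenvector is (2, 1).
For λ=5: (A-λI) row 1 is [12, -36], so an eigenvector is (3, 1).
General solution: C_1e^(-t)(2,1) + C_2e^(5t)(3,1).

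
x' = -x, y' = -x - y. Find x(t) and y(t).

x(t) = -c_2e^(-t), y(t) = c_1e^(-t) + c_2te^(-t) - c_2e^(-t)

Coefficient matrix A = [[-1, 0], [-1, -1]].
Characteristic polynomial det(A - λI) = λ^2 + 2λ + 1 = 0.
Single eigenvalue λ = -1 with algebraic multiplicity 2.
Eigenvector v = (0,1); generalized eigenvector w with (A-λI)w=v is (-1,-1).
General solution: e^(-t)[c_1·v + c_2·(t·v + w)].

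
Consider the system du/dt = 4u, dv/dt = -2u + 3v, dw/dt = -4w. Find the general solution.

Coefficient matrix A = [[4, 0, 0], [-2, 3, 0], [0, 0, -4]].
det(A - λI) = 0 gives eigenvalues λ = 4, -4, 3.
For λ=4: eigenvector (1,-2,0).
For λ=-4: eigenvector (0,0,1).
For λ=3: eigenvector (0,1,0).
General solution: C_1e^(4t)(1,-2,0) + C_2e^(-4t)(0,0,1) + C_3e^(3t)(0,1,0).

u(t) = C_1e^(4t), v(t) = -2C_1e^(4t) + C_3e^(3t), w(t) = C_2e^(-4t)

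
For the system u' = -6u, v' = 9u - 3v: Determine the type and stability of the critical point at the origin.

stable node

A = [[-6,0],[9,-3]]; det(A-λI) = λ^2 + 9λ + 18.
λ = -6, -3: both negative.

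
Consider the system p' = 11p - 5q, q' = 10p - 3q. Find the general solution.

Coefficient matrix A = [[11, -5], [10, -3]].
Characteristic polynomial det(A - λI) = λ^2 - 8λ + 17 = 0.
Eigenvalues λ = 4 ± i (complex conjugate pair).
For λ=4+i: an eigenvector is (-2,-3) - i(1,1) = (-2 - i, -3 - i).
A real fundamental pair from Re and Im of e^((4+i)t)v: X_1 = e^(4t)(cos(t)·(-2,-3) + sin(t)·(1,1)), X_2 = e^(4t)(sin(t)·(-2,-3) - cos(t)·(1,1)).
General solution: c_1X_1 + c_2X_2.

p(t) = c_1e^(4t)sin(t) - 2c_1e^(4t)cos(t) - 2c_2e^(4t)sin(t) - c_2e^(4t)cos(t), q(t) = c_1e^(4t)sin(t) - 3c_1e^(4t)cos(t) - 3c_2e^(4t)sin(t) - c_2e^(4t)cos(t)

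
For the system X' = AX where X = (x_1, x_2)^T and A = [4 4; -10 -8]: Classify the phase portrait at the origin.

A = [[4,4],[-10,-8]]; det(A-λI) = λ^2 + 4λ + 8.
λ = -2 ± 2i: negative real part.

stable spiral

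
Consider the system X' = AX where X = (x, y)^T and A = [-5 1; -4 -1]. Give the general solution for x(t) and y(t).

Coefficient matrix A = [[-5, 1], [-4, -1]].
Characteristic polynomial det(A - λI) = λ^2 + 6λ + 9 = 0.
Single eigenvalue λ = -3 with algebraic multiplicity 2.
Eigenvector v = (1,2); generalized eigenvector w with (A-λI)w=v is (-1,-1).
General solution: e^(-3t)[K_1·v + K_2·(t·v + w)].

x(t) = K_1e^(-3t) + K_2te^(-3t) - K_2e^(-3t), y(t) = 2K_1e^(-3t) + 2K_2te^(-3t) - K_2e^(-3t)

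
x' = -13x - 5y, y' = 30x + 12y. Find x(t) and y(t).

x(t) = C_1e^(2t) + C_2e^(-3t), y(t) = -3C_1e^(2t) - 2C_2e^(-3t)

Coefficient matrix A = [[-13, -5], [30, 12]].
Characteristic polynomial det(A - λI) = λ^2 + λ - 6 = 0.
Eigenvalues λ = 2, -3.
For λ=2: (A-λI) row 1 is [-15, -5], so an eigenvector is (1, -3).
For λ=-3: (A-λI) row 1 is [-10, -5], so an eigenvector is (1, -2).
General solution: C_1e^(2t)(1,-3) + C_2e^(-3t)(1,-2).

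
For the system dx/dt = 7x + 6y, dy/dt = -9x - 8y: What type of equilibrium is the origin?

saddle

A = [[7,6],[-9,-8]]; det(A-λI) = λ^2 + λ - 2.
λ = 1, -2: opposite signs.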